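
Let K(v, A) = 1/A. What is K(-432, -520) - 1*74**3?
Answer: -210716481/520 ≈ -4.0522e+5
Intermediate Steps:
K(-432, -520) - 1*74**3 = 1/(-520) - 1*74**3 = -1/520 - 1*405224 = -1/520 - 405224 = -210716481/520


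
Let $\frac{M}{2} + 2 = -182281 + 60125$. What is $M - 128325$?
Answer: $-372641$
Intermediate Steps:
$M = -244316$ ($M = -4 + 2 \left(-182281 + 60125\right) = -4 + 2 \left(-122156\right) = -4 - 244312 = -244316$)
$M - 128325 = -244316 - 128325 = -372641$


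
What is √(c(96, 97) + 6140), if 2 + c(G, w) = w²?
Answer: √15547 ≈ 124.69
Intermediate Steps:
c(G, w) = -2 + w²
√(c(96, 97) + 6140) = √((-2 + 97²) + 6140) = √((-2 + 9409) + 6140) = √(9407 + 6140) = √15547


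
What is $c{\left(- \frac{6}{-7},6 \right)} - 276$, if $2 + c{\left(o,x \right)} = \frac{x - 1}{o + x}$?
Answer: $- \frac{13309}{48} \approx -277.27$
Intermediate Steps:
$c{\left(o,x \right)} = -2 + \frac{-1 + x}{o + x}$ ($c{\left(o,x \right)} = -2 + \frac{x - 1}{o + x} = -2 + \frac{-1 + x}{o + x}$)
$c{\left(- \frac{6}{-7},6 \right)} - 276 = \frac{-1 - 6 - 2 \left(- \frac{6}{-7}\right)}{- \frac{6}{-7} + 6} - 276 = \frac{-1 - 6 - 2 \left(\left(-6\right) \left(- \frac{1}{7}\right)\right)}{\left(-6\right) \left(- \frac{1}{7}\right) + 6} - 276 = \frac{-1 - 6 - \frac{12}{7}}{\frac{6}{7} + 6} - 276 = \frac{-1 - 6 - \frac{12}{7}}{\frac{48}{7}} - 276 = \frac{7}{48} \left(- \frac{61}{7}\right) - 276 = - \frac{61}{48} - 276 = - \frac{13309}{48}$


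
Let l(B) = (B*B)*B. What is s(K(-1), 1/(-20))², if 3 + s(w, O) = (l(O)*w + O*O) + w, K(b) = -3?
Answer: 2301792529/64000000 ≈ 35.966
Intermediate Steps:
l(B) = B³ (l(B) = B²*B = B³)
s(w, O) = -3 + w + O² + w*O³ (s(w, O) = -3 + ((O³*w + O*O) + w) = -3 + ((w*O³ + O²) + w) = -3 + ((O² + w*O³) + w) = -3 + (w + O² + w*O³) = -3 + w + O² + w*O³)
s(K(-1), 1/(-20))² = (-3 - 3 + (1/(-20))² - 3*(1/(-20))³)² = (-3 - 3 + (-1/20)² - 3*(-1/20)³)² = (-3 - 3 + 1/400 - 3*(-1/8000))² = (-3 - 3 + 1/400 + 3/8000)² = (-47977/8000)² = 2301792529/64000000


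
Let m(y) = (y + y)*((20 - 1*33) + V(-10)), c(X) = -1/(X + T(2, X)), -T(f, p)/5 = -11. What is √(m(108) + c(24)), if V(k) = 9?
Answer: 7*I*√110047/79 ≈ 29.394*I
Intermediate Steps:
T(f, p) = 55 (T(f, p) = -5*(-11) = 55)
c(X) = -1/(55 + X) (c(X) = -1/(X + 55) = -1/(55 + X))
m(y) = -8*y (m(y) = (y + y)*((20 - 1*33) + 9) = (2*y)*((20 - 33) + 9) = (2*y)*(-13 + 9) = (2*y)*(-4) = -8*y)
√(m(108) + c(24)) = √(-8*108 - 1/(55 + 24)) = √(-864 - 1/79) = √(-68257/79) = 7*I*√110047/79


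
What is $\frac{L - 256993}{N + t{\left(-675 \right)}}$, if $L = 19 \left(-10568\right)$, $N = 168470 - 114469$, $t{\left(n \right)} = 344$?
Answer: $- \frac{30519}{3623} \approx -8.4237$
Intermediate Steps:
$N = 54001$
$L = -200792$
$\frac{L - 256993}{N + t{\left(-675 \right)}} = \frac{-200792 - 256993}{54001 + 344} = - \frac{457785}{54345} = \left(-457785\right) \frac{1}{54345} = - \frac{30519}{3623}$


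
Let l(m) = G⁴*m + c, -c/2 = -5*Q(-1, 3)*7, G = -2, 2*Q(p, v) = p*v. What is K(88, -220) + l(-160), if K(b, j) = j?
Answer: -2885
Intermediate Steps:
Q(p, v) = p*v/2 (Q(p, v) = (p*v)/2 = p*v/2)
c = -105 (c = -2*(-5*(-1)*3/2)*7 = -2*(-5*(-3/2))*7 = -15*7 = -2*105/2 = -105)
l(m) = -105 + 16*m (l(m) = (-2)⁴*m - 105 = 16*m - 105 = -105 + 16*m)
K(88, -220) + l(-160) = -220 + (-105 + 16*(-160)) = -220 + (-105 - 2560) = -220 - 2665 = -2885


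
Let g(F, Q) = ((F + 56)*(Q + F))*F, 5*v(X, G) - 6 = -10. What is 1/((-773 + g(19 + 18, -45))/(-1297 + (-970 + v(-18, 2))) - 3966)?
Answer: -11339/44828969 ≈ -0.00025294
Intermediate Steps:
v(X, G) = -4/5 (v(X, G) = 6/5 + (1/5)*(-10) = 6/5 - 2 = -4/5)
g(F, Q) = F*(56 + F)*(F + Q) (g(F, Q) = ((56 + F)*(F + Q))*F = F*(56 + F)*(F + Q))
1/((-773 + g(19 + 18, -45))/(-1297 + (-970 + v(-18, 2))) - 3966) = 1/((-773 + (19 + 18)*((19 + 18)**2 + 56*(19 + 18) + 56*(-45) + (19 + 18)*(-45)))/(-1297 + (-970 - 4/5)) - 3966) = 1/((-773 + 37*(37**2 + 56*37 - 2520 + 37*(-45)))/(-1297 - 4854/5) - 3966) = 1/((-773 + 37*(1369 + 2072 - 2520 - 1665))/(-11339/5) - 3966) = 1/((-773 + 37*(-744))*(-5/11339) - 3966) = 1/((-773 - 27528)*(-5/11339) - 3966) = 1/(-28301*(-5/11339) - 3966) = 1/(141505/11339 - 3966) = 1/(-44828969/11339) = -11339/44828969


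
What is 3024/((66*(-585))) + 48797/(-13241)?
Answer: -35631351/9467315 ≈ -3.7636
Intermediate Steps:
3024/((66*(-585))) + 48797/(-13241) = 3024/(-38610) + 48797*(-1/13241) = 3024*(-1/38610) - 48797/13241 = -56/715 - 48797/13241 = -35631351/9467315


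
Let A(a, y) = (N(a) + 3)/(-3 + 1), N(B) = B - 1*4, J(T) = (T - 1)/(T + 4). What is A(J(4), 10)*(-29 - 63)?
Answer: -115/4 ≈ -28.750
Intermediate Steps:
J(T) = (-1 + T)/(4 + T)
N(B) = -4 + B (N(B) = B - 4 = -4 + B)
A(a, y) = 1/2 - a/2 (A(a, y) = ((-4 + a) + 3)/(-3 + 1) = (-1 + a)/(-2) = (-1 + a)*(-1/2) = 1/2 - a/2)
A(J(4), 10)*(-29 - 63) = (1/2 - (-1 + 4)/(2*(4 + 4)))*(-29 - 63) = (1/2 - 3/(2*8))*(-92) = (1/2 - 3/16)*(-92) = (5/16)*(-92) = -115/4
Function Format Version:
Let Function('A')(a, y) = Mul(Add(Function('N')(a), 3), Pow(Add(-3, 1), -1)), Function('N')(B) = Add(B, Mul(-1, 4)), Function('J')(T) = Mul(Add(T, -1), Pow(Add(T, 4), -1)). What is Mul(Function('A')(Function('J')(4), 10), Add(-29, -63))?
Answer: Rational(-115, 4) ≈ -28.750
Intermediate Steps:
Function('J')(T) = Mul(Pow(Add(4, T), -1), Add(-1, T)) (Function('J')(T) = Mul(Add(-1, T), Pow(Add(4, T), -1)) = Mul(Pow(Add(4, T), -1), Add(-1, T)))
Function('N')(B) = Add(-4, B) (Function('N')(B) = Add(B, -4) = Add(-4, B))
Function('A')(a, y) = Add(Rational(1, 2), Mul(Rational(-1, 2), a)) (Function('A')(a, y) = Mul(Add(Add(-4, a), 3), Pow(Add(-3, 1), -1)) = Mul(Add(-1, a), Pow(-2, -1)) = Mul(Add(-1, a), Rational(-1, 2)) = Add(Rational(1, 2), Mul(Rational(-1, 2), a)))
Mul(Function('A')(Function('J')(4), 10), Add(-29, -63)) = Mul(Add(Rational(1, 2), Mul(Rational(-1, 2), Mul(Pow(Add(4, 4), -1), Add(-1, 4)))), Add(-29, -63)) = Mul(Add(Rational(1, 2), Mul(Rational(-1, 2), Mul(Pow(8, -1), 3))), -92) = Mul(Add(Rational(1, 2), Mul(Rational(-1, 2), Mul(Rational(1, 8), 3))), -92) = Mul(Add(Rational(1, 2), Mul(Rational(-1, 2), Rational(3, 8))), -92) = Mul(Add(Rational(1, 2), Rational(-3, 16)), -92) = Mul(Rational(5, 16), -92) = Rational(-115, 4)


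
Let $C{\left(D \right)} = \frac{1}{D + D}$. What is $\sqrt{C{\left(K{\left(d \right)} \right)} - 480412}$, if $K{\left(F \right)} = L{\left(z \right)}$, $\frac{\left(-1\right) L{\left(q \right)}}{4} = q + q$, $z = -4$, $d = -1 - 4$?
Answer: $\frac{3 i \sqrt{3416263}}{8} \approx 693.12 i$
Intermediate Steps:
$d = -5$
$L{\left(q \right)} = - 8 q$ ($L{\left(q \right)} = - 4 \left(q + q\right) = - 4 \cdot 2 q = - 8 q$)
$K{\left(F \right)} = 32$ ($K{\left(F \right)} = \left(-8\right) \left(-4\right) = 32$)
$C{\left(D \right)} = \frac{1}{2 D}$
$\sqrt{C{\left(K{\left(d \right)} \right)} - 480412} = \sqrt{\frac{1}{2 \cdot 32} - 480412} = \sqrt{\frac{1}{2} \cdot \frac{1}{32} - 480412} = \sqrt{\frac{1}{64} - 480412} = \sqrt{- \frac{30746367}{64}} = \frac{3 i \sqrt{3416263}}{8}$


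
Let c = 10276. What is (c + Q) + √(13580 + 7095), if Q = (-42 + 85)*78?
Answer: 13630 + 5*√827 ≈ 13774.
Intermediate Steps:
Q = 3354 (Q = 43*78 = 3354)
(c + Q) + √(13580 + 7095) = (10276 + 3354) + √(13580 + 7095) = 13630 + √20675 = 13630 + 5*√827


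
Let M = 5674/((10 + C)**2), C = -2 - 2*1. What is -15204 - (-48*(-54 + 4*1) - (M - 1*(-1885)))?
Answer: -280105/18 ≈ -15561.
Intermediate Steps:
C = -4 (C = -2 - 2 = -4)
M = 2837/18 (M = 5674/((10 - 4)**2) = 5674/(6**2) = 5674/36 = 5674*(1/36) = 2837/18 ≈ 157.61)
-15204 - (-48*(-54 + 4*1) - (M - 1*(-1885))) = -15204 - (-48*(-54 + 4*1) - (2837/18 - 1*(-1885))) = -15204 - (-48*(-54 + 4) - (2837/18 + 1885)) = -15204 - (-48*(-50) - 1*36767/18) = -15204 - (2400 - 36767/18) = -15204 - 1*6433/18 = -15204 - 6433/18 = -280105/18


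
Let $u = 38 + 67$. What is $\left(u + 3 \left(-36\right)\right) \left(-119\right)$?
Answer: $357$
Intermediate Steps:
$u = 105$
$\left(u + 3 \left(-36\right)\right) \left(-119\right) = \left(105 + 3 \left(-36\right)\right) \left(-119\right) = \left(105 - 108\right) \left(-119\right) = \left(-3\right) \left(-119\right) = 357$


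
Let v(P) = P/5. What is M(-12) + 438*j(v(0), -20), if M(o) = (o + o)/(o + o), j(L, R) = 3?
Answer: 1315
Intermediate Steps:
v(P) = P/5 (v(P) = P*(⅕) = P/5)
M(o) = 1 (M(o) = (2*o)/((2*o)) = (2*o)*(1/(2*o)) = 1)
M(-12) + 438*j(v(0), -20) = 1 + 438*3 = 1 + 1314 = 1315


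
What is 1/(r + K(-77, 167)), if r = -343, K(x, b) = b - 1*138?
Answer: -1/314 ≈ -0.0031847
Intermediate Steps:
K(x, b) = -138 + b (K(x, b) = b - 138 = -138 + b)
1/(r + K(-77, 167)) = 1/(-343 + (-138 + 167)) = 1/(-343 + 29) = 1/(-314) = -1/314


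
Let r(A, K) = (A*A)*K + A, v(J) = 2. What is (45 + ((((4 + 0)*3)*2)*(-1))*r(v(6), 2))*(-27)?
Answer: 5265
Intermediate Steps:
r(A, K) = A + K*A² (r(A, K) = A²*K + A = K*A² + A = A + K*A²)
(45 + ((((4 + 0)*3)*2)*(-1))*r(v(6), 2))*(-27) = (45 + ((((4 + 0)*3)*2)*(-1))*(2*(1 + 2*2)))*(-27) = (45 + (((4*3)*2)*(-1))*(2*(1 + 4)))*(-27) = (45 + ((12*2)*(-1))*(2*5))*(-27) = (45 + (24*(-1))*10)*(-27) = (45 - 24*10)*(-27) = (45 - 240)*(-27) = -195*(-27) = 5265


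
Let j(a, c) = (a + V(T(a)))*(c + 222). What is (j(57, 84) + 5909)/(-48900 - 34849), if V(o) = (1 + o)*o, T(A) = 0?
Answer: -23351/83749 ≈ -0.27882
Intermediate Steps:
V(o) = o*(1 + o)
j(a, c) = a*(222 + c) (j(a, c) = (a + 0*(1 + 0))*(c + 222) = (a + 0*1)*(222 + c) = (a + 0)*(222 + c) = a*(222 + c))
(j(57, 84) + 5909)/(-48900 - 34849) = (57*(222 + 84) + 5909)/(-48900 - 34849) = (57*306 + 5909)/(-83749) = (17442 + 5909)*(-1/83749) = 23351*(-1/83749) = -23351/83749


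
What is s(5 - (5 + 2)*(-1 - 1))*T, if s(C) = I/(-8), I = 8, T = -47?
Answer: 47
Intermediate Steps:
s(C) = -1 (s(C) = 8/(-8) = 8*(-⅛) = -1)
s(5 - (5 + 2)*(-1 - 1))*T = -1*(-47) = 47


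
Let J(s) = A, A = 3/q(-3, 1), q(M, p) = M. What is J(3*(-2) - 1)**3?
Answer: -1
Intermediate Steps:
A = -1 (A = 3/(-3) = 3*(-1/3) = -1)
J(s) = -1
J(3*(-2) - 1)**3 = (-1)**3 = -1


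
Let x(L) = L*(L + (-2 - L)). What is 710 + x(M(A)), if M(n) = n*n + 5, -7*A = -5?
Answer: 34250/49 ≈ 698.98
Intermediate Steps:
A = 5/7 (A = -⅐*(-5) = 5/7 ≈ 0.71429)
M(n) = 5 + n² (M(n) = n² + 5 = 5 + n²)
x(L) = -2*L (x(L) = L*(-2) = -2*L)
710 + x(M(A)) = 710 - 2*(5 + (5/7)²) = 710 - 2*(5 + 25/49) = 710 - 2*270/49 = 710 - 540/49 = 34250/49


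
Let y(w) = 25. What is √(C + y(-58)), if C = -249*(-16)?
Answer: √4009 ≈ 63.317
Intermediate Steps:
C = 3984
√(C + y(-58)) = √(3984 + 25) = √4009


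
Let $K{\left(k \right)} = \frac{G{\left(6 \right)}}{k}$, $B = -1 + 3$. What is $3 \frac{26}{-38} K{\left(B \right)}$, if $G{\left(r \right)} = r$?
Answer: $- \frac{117}{19} \approx -6.1579$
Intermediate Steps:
$B = 2$
$K{\left(k \right)} = \frac{6}{k}$
$3 \frac{26}{-38} K{\left(B \right)} = 3 \frac{26}{-38} \cdot \frac{6}{2} = 3 \cdot 26 \left(- \frac{1}{38}\right) 6 \cdot \frac{1}{2} = 3 \left(- \frac{13}{19}\right) 3 = \left(- \frac{39}{19}\right) 3 = - \frac{117}{19}$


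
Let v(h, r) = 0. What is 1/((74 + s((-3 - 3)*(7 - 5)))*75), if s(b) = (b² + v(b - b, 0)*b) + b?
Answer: 1/15450 ≈ 6.4725e-5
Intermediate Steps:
s(b) = b + b² (s(b) = (b² + 0*b) + b = (b² + 0) + b = b² + b = b + b²)
1/((74 + s((-3 - 3)*(7 - 5)))*75) = 1/((74 + ((-3 - 3)*(7 - 5))*(1 + (-3 - 3)*(7 - 5)))*75) = 1/((74 + (-6*2)*(1 - 6*2))*75) = 1/((74 - 12*(1 - 12))*75) = 1/((74 - 12*(-11))*75) = 1/((74 + 132)*75) = 1/(206*75) = 1/15450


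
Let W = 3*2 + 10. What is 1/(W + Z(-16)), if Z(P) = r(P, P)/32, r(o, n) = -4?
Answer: 8/127 ≈ 0.062992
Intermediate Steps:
Z(P) = -⅛ (Z(P) = -4/32 = -4*1/32 = -⅛)
W = 16 (W = 6 + 10 = 16)
1/(W + Z(-16)) = 1/(16 - ⅛) = 1/(127/8) = 8/127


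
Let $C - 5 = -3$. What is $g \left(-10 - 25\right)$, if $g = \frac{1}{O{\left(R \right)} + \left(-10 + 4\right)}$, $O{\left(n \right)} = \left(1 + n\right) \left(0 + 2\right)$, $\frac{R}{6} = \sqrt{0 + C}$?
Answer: $- \frac{35}{68} - \frac{105 \sqrt{2}}{68} \approx -2.6984$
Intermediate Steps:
$C = 2$ ($C = 5 - 3 = 2$)
$R = 6 \sqrt{2}$ ($R = 6 \sqrt{0 + 2} = 6 \sqrt{2} \approx 8.4853$)
$O{\left(n \right)} = 2 + 2 n$ ($O{\left(n \right)} = \left(1 + n\right) 2 = 2 + 2 n$)
$g = \frac{1}{-4 + 12 \sqrt{2}}$ ($g = \frac{1}{\left(2 + 2 \cdot 6 \sqrt{2}\right) + \left(-10 + 4\right)} = \frac{1}{\left(2 + 12 \sqrt{2}\right) - 6} = \frac{1}{-4 + 12 \sqrt{2}} \approx 0.077098$)
$g \left(-10 - 25\right) = \left(\frac{1}{68} + \frac{3 \sqrt{2}}{68}\right) \left(-10 - 25\right) = \left(\frac{1}{68} + \frac{3 \sqrt{2}}{68}\right) \left(-35\right) = - \frac{35}{68} - \frac{105 \sqrt{2}}{68}$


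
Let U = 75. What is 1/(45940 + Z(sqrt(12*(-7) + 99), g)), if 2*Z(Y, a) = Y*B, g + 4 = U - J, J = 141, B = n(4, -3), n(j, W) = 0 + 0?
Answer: 1/45940 ≈ 2.1768e-5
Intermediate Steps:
n(j, W) = 0
B = 0
g = -70 (g = -4 + (75 - 1*141) = -4 + (75 - 141) = -4 - 66 = -70)
Z(Y, a) = 0 (Z(Y, a) = (Y*0)/2 = (1/2)*0 = 0)
1/(45940 + Z(sqrt(12*(-7) + 99), g)) = 1/(45940 + 0) = 1/45940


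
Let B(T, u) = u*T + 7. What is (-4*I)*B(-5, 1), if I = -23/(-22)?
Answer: -92/11 ≈ -8.3636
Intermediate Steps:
B(T, u) = 7 + T*u (B(T, u) = T*u + 7 = 7 + T*u)
I = 23/22 (I = -23*(-1/22) = 23/22 ≈ 1.0455)
(-4*I)*B(-5, 1) = (-4*23/22)*(7 - 5*1) = -46*(7 - 5)/11 = -46/11*2 = -92/11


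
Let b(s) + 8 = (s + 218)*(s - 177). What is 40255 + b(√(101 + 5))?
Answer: 1767 + 41*√106 ≈ 2189.1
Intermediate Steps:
b(s) = -8 + (-177 + s)*(218 + s) (b(s) = -8 + (s + 218)*(s - 177) = -8 + (218 + s)*(-177 + s) = -8 + (-177 + s)*(218 + s))
40255 + b(√(101 + 5)) = 40255 + (-38594 + (√(101 + 5))² + 41*√(101 + 5)) = 40255 + (-38594 + (√106)² + 41*√106) = 40255 + (-38594 + 106 + 41*√106) = 40255 + (-38488 + 41*√106) = 1767 + 41*√106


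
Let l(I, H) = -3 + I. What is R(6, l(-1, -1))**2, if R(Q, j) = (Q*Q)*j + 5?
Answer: 19321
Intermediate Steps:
R(Q, j) = 5 + j*Q**2 (R(Q, j) = Q**2*j + 5 = j*Q**2 + 5 = 5 + j*Q**2)
R(6, l(-1, -1))**2 = (5 + (-3 - 1)*6**2)**2 = (5 - 4*36)**2 = (5 - 144)**2 = (-139)**2 = 19321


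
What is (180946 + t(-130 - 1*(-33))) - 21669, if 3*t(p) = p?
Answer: 477734/3 ≈ 1.5924e+5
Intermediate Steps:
t(p) = p/3
(180946 + t(-130 - 1*(-33))) - 21669 = (180946 + (-130 - 1*(-33))/3) - 21669 = (180946 + (-130 + 33)/3) - 21669 = (180946 + (1/3)*(-97)) - 21669 = (180946 - 97/3) - 21669 = 542741/3 - 21669 = 477734/3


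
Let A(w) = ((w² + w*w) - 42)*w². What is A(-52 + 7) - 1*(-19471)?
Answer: 8135671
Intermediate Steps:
A(w) = w²*(-42 + 2*w²) (A(w) = ((w² + w²) - 42)*w² = (2*w² - 42)*w² = (-42 + 2*w²)*w² = w²*(-42 + 2*w²))
A(-52 + 7) - 1*(-19471) = 2*(-52 + 7)²*(-21 + (-52 + 7)²) - 1*(-19471) = 2*(-45)²*(-21 + (-45)²) + 19471 = 2*2025*(-21 + 2025) + 19471 = 2*2025*2004 + 19471 = 8116200 + 19471 = 8135671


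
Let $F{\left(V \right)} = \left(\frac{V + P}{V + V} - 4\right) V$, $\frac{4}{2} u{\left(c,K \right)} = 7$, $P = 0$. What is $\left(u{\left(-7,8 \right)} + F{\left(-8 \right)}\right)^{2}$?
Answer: $\frac{3969}{4} \approx 992.25$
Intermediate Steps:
$u{\left(c,K \right)} = \frac{7}{2}$ ($u{\left(c,K \right)} = \frac{1}{2} \cdot 7 = \frac{7}{2}$)
$F{\left(V \right)} = - \frac{7 V}{2}$ ($F{\left(V \right)} = \left(\frac{V + 0}{V + V} - 4\right) V = \left(\frac{V}{2 V} - 4\right) V = \left(V \frac{1}{2 V} - 4\right) V = \left(\frac{1}{2} - 4\right) V = - \frac{7 V}{2}$)
$\left(u{\left(-7,8 \right)} + F{\left(-8 \right)}\right)^{2} = \left(\frac{7}{2} - -28\right)^{2} = \left(\frac{7}{2} + 28\right)^{2} = \left(\frac{63}{2}\right)^{2} = \frac{3969}{4}$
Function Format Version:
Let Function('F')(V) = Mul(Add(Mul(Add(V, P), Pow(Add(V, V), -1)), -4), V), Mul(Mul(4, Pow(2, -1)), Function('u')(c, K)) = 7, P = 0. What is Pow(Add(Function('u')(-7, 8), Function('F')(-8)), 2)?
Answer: Rational(3969, 4) ≈ 992.25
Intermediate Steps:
Function('u')(c, K) = Rational(7, 2) (Function('u')(c, K) = Mul(Rational(1, 2), 7) = Rational(7, 2))
Function('F')(V) = Mul(Rational(-7, 2), V) (Function('F')(V) = Mul(Add(Mul(Add(V, 0), Pow(Add(V, V), -1)), -4), V) = Mul(Add(Mul(V, Pow(Mul(2, V), -1)), -4), V) = Mul(Add(Mul(V, Mul(Rational(1, 2), Pow(V, -1))), -4), V) = Mul(Add(Rational(1, 2), -4), V) = Mul(Rational(-7, 2), V))
Pow(Add(Function('u')(-7, 8), Function('F')(-8)), 2) = Pow(Add(Rational(7, 2), Mul(Rational(-7, 2), -8)), 2) = Pow(Add(Rational(7, 2), 28), 2) = Pow(Rational(63, 2), 2) = Rational(3969, 4)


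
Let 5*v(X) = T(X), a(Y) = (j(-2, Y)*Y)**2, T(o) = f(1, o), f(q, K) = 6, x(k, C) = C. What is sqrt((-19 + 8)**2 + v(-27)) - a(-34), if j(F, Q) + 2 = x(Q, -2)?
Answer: -18496 + sqrt(3055)/5 ≈ -18485.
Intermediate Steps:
j(F, Q) = -4 (j(F, Q) = -2 - 2 = -4)
T(o) = 6
a(Y) = 16*Y**2 (a(Y) = (-4*Y)**2 = 16*Y**2)
v(X) = 6/5 (v(X) = (1/5)*6 = 6/5)
sqrt((-19 + 8)**2 + v(-27)) - a(-34) = sqrt((-19 + 8)**2 + 6/5) - 16*(-34)**2 = sqrt((-11)**2 + 6/5) - 16*1156 = sqrt(121 + 6/5) - 1*18496 = sqrt(611/5) - 18496 = sqrt(3055)/5 - 18496 = -18496 + sqrt(3055)/5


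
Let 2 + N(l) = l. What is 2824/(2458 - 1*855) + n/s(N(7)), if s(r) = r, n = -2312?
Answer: -3692016/8015 ≈ -460.64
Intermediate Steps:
N(l) = -2 + l
2824/(2458 - 1*855) + n/s(N(7)) = 2824/(2458 - 1*855) - 2312/(-2 + 7) = 2824/(2458 - 855) - 2312/5 = 2824/1603 - 2312*⅕ = 2824*(1/1603) - 2312/5 = 2824/1603 - 2312/5 = -3692016/8015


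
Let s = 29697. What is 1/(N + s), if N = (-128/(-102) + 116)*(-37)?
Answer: 51/1293287 ≈ 3.9434e-5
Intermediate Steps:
N = -221260/51 (N = (-128*(-1/102) + 116)*(-37) = (64/51 + 116)*(-37) = (5980/51)*(-37) = -221260/51 ≈ -4338.4)
1/(N + s) = 1/(-221260/51 + 29697) = 1/(1293287/51) = 51/1293287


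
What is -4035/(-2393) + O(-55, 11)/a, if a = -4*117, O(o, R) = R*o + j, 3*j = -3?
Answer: 556423/186654 ≈ 2.9810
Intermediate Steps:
j = -1 (j = (⅓)*(-3) = -1)
O(o, R) = -1 + R*o (O(o, R) = R*o - 1 = -1 + R*o)
a = -468
-4035/(-2393) + O(-55, 11)/a = -4035/(-2393) + (-1 + 11*(-55))/(-468) = -4035*(-1/2393) + (-1 - 605)*(-1/468) = 4035/2393 - 606*(-1/468) = 4035/2393 + 101/78 = 556423/186654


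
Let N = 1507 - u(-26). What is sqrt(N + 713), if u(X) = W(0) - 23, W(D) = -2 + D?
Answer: sqrt(2245) ≈ 47.381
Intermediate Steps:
u(X) = -25 (u(X) = (-2 + 0) - 23 = -2 - 23 = -25)
N = 1532 (N = 1507 - 1*(-25) = 1507 + 25 = 1532)
sqrt(N + 713) = sqrt(1532 + 713) = sqrt(2245)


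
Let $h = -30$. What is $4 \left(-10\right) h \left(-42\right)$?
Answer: $-50400$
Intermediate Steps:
$4 \left(-10\right) h \left(-42\right) = 4 \left(-10\right) \left(-30\right) \left(-42\right) = \left(-40\right) \left(-30\right) \left(-42\right) = 1200 \left(-42\right) = -50400$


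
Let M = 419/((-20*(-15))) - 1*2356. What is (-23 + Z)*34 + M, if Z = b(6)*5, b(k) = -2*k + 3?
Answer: -1399981/300 ≈ -4666.6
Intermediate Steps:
b(k) = 3 - 2*k
Z = -45 (Z = (3 - 2*6)*5 = (3 - 12)*5 = -9*5 = -45)
M = -706381/300 (M = 419/300 - 2356 = -706381/300 ≈ -2354.6)
(-23 + Z)*34 + M = (-23 - 45)*34 - 706381/300 = -68*34 - 706381/300 = -2312 - 706381/300 = -1399981/300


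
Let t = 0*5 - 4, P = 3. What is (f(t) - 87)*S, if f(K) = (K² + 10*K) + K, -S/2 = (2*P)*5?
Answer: 6900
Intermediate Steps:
S = -60 (S = -2*2*3*5 = -12*5 = -2*30 = -60)
t = -4 (t = 0 - 4 = -4)
f(K) = K² + 11*K
(f(t) - 87)*S = (-4*(11 - 4) - 87)*(-60) = (-4*7 - 87)*(-60) = (-28 - 87)*(-60) = -115*(-60) = 6900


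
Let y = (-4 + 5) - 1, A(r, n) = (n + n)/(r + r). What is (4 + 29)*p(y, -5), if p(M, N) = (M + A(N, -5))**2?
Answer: 33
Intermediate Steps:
A(r, n) = n/r (A(r, n) = (2*n)/((2*r)) = (2*n)*(1/(2*r)) = n/r)
y = 0 (y = 1 - 1 = 0)
p(M, N) = (M - 5/N)**2
(4 + 29)*p(y, -5) = (4 + 29)*((-5 + 0*(-5))**2/(-5)**2) = 33*((-5 + 0)**2/25) = 33*((1/25)*(-5)**2) = 33*((1/25)*25) = 33*1 = 33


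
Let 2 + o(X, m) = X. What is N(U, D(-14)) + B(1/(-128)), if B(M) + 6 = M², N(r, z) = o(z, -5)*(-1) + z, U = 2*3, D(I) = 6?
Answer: -65535/16384 ≈ -3.9999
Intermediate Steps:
o(X, m) = -2 + X
U = 6
N(r, z) = 2 (N(r, z) = (-2 + z)*(-1) + z = (2 - z) + z = 2)
B(M) = -6 + M²
N(U, D(-14)) + B(1/(-128)) = 2 + (-6 + (1/(-128))²) = 2 + (-6 + (-1/128)²) = 2 + (-6 + 1/16384) = 2 - 98303/16384 = -65535/16384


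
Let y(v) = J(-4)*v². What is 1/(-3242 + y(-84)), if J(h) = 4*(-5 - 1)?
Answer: -1/172586 ≈ -5.7942e-6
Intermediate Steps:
J(h) = -24 (J(h) = 4*(-6) = -24)
y(v) = -24*v²
1/(-3242 + y(-84)) = 1/(-3242 - 24*(-84)²) = 1/(-3242 - 24*7056) = 1/(-3242 - 169344) = 1/(-172586) = -1/172586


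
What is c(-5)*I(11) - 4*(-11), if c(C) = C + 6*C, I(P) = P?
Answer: -341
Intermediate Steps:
c(C) = 7*C
c(-5)*I(11) - 4*(-11) = (7*(-5))*11 - 4*(-11) = -35*11 + 44 = -385 + 44 = -341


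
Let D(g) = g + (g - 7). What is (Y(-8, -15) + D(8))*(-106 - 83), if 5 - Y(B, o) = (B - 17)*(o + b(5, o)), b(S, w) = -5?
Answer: 91854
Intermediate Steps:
Y(B, o) = 5 - (-17 + B)*(-5 + o) (Y(B, o) = 5 - (B - 17)*(o - 5) = 5 - (-17 + B)*(-5 + o))
D(g) = -7 + 2*g (D(g) = g + (-7 + g) = -7 + 2*g)
(Y(-8, -15) + D(8))*(-106 - 83) = ((-80 + 5*(-8) + 17*(-15) - 1*(-8)*(-15)) + (-7 + 2*8))*(-106 - 83) = ((-80 - 40 - 255 - 120) + (-7 + 16))*(-189) = (-495 + 9)*(-189) = -486*(-189) = 91854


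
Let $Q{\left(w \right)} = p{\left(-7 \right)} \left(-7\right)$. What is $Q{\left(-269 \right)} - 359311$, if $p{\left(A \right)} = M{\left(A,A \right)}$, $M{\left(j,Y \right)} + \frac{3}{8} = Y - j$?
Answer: $- \frac{2874467}{8} \approx -3.5931 \cdot 10^{5}$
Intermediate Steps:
$M{\left(j,Y \right)} = - \frac{3}{8} + Y - j$ ($M{\left(j,Y \right)} = - \frac{3}{8} + \left(Y - j\right) = - \frac{3}{8} + Y - j$)
$p{\left(A \right)} = - \frac{3}{8}$ ($p{\left(A \right)} = - \frac{3}{8} + A - A = - \frac{3}{8}$)
$Q{\left(w \right)} = \frac{21}{8}$ ($Q{\left(w \right)} = \left(- \frac{3}{8}\right) \left(-7\right) = \frac{21}{8}$)
$Q{\left(-269 \right)} - 359311 = \frac{21}{8} - 359311 = - \frac{2874467}{8}$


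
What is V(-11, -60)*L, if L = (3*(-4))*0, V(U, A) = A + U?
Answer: 0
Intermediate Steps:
L = 0 (L = -12*0 = 0)
V(-11, -60)*L = (-60 - 11)*0 = -71*0 = 0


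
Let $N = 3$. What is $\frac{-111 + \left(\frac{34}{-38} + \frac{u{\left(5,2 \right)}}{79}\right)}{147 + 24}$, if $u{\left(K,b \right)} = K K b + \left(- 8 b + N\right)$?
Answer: $- \frac{167251}{256671} \approx -0.65162$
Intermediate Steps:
$u{\left(K,b \right)} = 3 - 8 b + b K^{2}$ ($u{\left(K,b \right)} = K K b - \left(-3 + 8 b\right) = K^{2} b - \left(-3 + 8 b\right) = b K^{2} - \left(-3 + 8 b\right) = 3 - 8 b + b K^{2}$)
$\frac{-111 + \left(\frac{34}{-38} + \frac{u{\left(5,2 \right)}}{79}\right)}{147 + 24} = \frac{-111 + \left(\frac{34}{-38} + \frac{3 - 16 + 2 \cdot 5^{2}}{79}\right)}{147 + 24} = \frac{-111 + \left(34 \left(- \frac{1}{38}\right) + \left(3 - 16 + 2 \cdot 25\right) \frac{1}{79}\right)}{171} = \frac{-111 - \left(\frac{17}{19} - \left(3 - 16 + 50\right) \frac{1}{79}\right)}{171} = \frac{-111 + \left(- \frac{17}{19} + 37 \cdot \frac{1}{79}\right)}{171} = \frac{-111 + \left(- \frac{17}{19} + \frac{37}{79}\right)}{171} = \frac{-111 - \frac{640}{1501}}{171} = \frac{1}{171} \left(- \frac{167251}{1501}\right) = - \frac{167251}{256671}$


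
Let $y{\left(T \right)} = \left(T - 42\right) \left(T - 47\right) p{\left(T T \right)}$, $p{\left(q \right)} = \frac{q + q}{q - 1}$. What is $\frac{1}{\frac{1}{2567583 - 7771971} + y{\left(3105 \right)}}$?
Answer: $\frac{3135976850832}{58747226320968019411} \approx 5.3381 \cdot 10^{-8}$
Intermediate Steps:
$p{\left(q \right)} = \frac{2 q}{-1 + q}$
$y{\left(T \right)} = \frac{2 T^{2} \left(-47 + T\right) \left(-42 + T\right)}{-1 + T^{2}}$ ($y{\left(T \right)} = \left(T - 42\right) \left(T - 47\right) \frac{2 T T}{-1 + T T} = \left(-42 + T\right) \left(-47 + T\right) \frac{2 T^{2}}{-1 + T^{2}} = \left(-47 + T\right) \left(-42 + T\right) \frac{2 T^{2}}{-1 + T^{2}} = \frac{2 T^{2} \left(-47 + T\right) \left(-42 + T\right)}{-1 + T^{2}}$)
$\frac{1}{\frac{1}{2567583 - 7771971} + y{\left(3105 \right)}} = \frac{1}{\frac{1}{2567583 - 7771971} + \frac{2 \cdot 3105^{2} \left(1974 + 3105^{2} - 276345\right)}{-1 + 3105^{2}}} = \frac{1}{\frac{1}{-5204388} + 2 \cdot 9641025 \frac{1}{-1 + 9641025} \left(1974 + 9641025 - 276345\right)} = \frac{1}{- \frac{1}{5204388} + 2 \cdot 9641025 \cdot \frac{1}{9641024} \cdot 9366654} = \frac{1}{- \frac{1}{5204388} + \frac{45152072690175}{2410256}} = \frac{1}{\frac{58747226320968019411}{3135976850832}} = \frac{3135976850832}{58747226320968019411}$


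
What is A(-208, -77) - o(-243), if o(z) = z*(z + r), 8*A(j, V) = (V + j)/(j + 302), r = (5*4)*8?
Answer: -15167373/752 ≈ -20169.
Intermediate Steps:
r = 160 (r = 20*8 = 160)
A(j, V) = (V + j)/(8*(302 + j)) (A(j, V) = ((V + j)/(j + 302))/8 = ((V + j)/(302 + j))/8 = (V + j)/(8*(302 + j)))
o(z) = z*(160 + z) (o(z) = z*(z + 160) = z*(160 + z))
A(-208, -77) - o(-243) = (-77 - 208)/(8*(302 - 208)) - (-243)*(160 - 243) = (⅛)*(-285)/94 - (-243)*(-83) = (⅛)*(1/94)*(-285) - 1*20169 = -285/752 - 20169 = -15167373/752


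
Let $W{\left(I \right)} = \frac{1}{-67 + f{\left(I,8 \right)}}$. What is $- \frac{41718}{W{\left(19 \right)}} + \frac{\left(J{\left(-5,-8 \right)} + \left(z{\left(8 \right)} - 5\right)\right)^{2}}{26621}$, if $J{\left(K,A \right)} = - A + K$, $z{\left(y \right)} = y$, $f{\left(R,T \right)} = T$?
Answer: $\frac{65523917838}{26621} \approx 2.4614 \cdot 10^{6}$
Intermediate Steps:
$J{\left(K,A \right)} = K - A$
$W{\left(I \right)} = - \frac{1}{59}$ ($W{\left(I \right)} = \frac{1}{-67 + 8} = \frac{1}{-59} = - \frac{1}{59}$)
$- \frac{41718}{W{\left(19 \right)}} + \frac{\left(J{\left(-5,-8 \right)} + \left(z{\left(8 \right)} - 5\right)\right)^{2}}{26621} = - \frac{41718}{- \frac{1}{59}} + \frac{\left(\left(-5 - -8\right) + \left(8 - 5\right)\right)^{2}}{26621} = \left(-41718\right) \left(-59\right) + \left(\left(-5 + 8\right) + 3\right)^{2} \cdot \frac{1}{26621} = 2461362 + \left(3 + 3\right)^{2} \cdot \frac{1}{26621} = 2461362 + 6^{2} \cdot \frac{1}{26621} = 2461362 + 36 \cdot \frac{1}{26621} = 2461362 + \frac{36}{26621} = \frac{65523917838}{26621}$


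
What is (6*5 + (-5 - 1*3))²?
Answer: 484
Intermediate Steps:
(6*5 + (-5 - 1*3))² = (30 + (-5 - 3))² = (30 - 8)² = 22² = 484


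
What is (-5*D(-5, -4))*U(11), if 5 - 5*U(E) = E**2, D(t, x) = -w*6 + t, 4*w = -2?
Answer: -232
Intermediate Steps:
w = -1/2 (w = (1/4)*(-2) = -1/2 ≈ -0.50000)
D(t, x) = 3 + t (D(t, x) = -1*(-1/2)*6 + t = (1/2)*6 + t = 3 + t)
U(E) = 1 - E**2/5
(-5*D(-5, -4))*U(11) = (-5*(3 - 5))*(1 - 1/5*11**2) = (-5*(-2))*(1 - 1/5*121) = 10*(1 - 121/5) = 10*(-116/5) = -232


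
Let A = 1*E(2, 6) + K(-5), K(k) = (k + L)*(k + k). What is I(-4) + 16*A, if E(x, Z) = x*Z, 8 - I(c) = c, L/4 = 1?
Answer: 364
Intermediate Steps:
L = 4 (L = 4*1 = 4)
I(c) = 8 - c
K(k) = 2*k*(4 + k) (K(k) = (k + 4)*(k + k) = (4 + k)*(2*k) = 2*k*(4 + k))
E(x, Z) = Z*x
A = 22 (A = 1*(6*2) + 2*(-5)*(4 - 5) = 1*12 + 2*(-5)*(-1) = 12 + 10 = 22)
I(-4) + 16*A = (8 - 1*(-4)) + 16*22 = (8 + 4) + 352 = 12 + 352 = 364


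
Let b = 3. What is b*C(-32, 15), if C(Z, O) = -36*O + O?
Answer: -1575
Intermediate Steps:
C(Z, O) = -35*O
b*C(-32, 15) = 3*(-35*15) = 3*(-525) = -1575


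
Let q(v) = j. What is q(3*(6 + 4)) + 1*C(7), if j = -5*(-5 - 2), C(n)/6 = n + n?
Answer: 119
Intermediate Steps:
C(n) = 12*n (C(n) = 6*(n + n) = 6*(2*n) = 12*n)
j = 35 (j = -5*(-7) = 35)
q(v) = 35
q(3*(6 + 4)) + 1*C(7) = 35 + 1*(12*7) = 35 + 1*84 = 35 + 84 = 119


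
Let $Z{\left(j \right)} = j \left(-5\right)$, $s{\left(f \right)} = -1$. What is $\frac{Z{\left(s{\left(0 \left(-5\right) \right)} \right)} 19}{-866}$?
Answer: $- \frac{95}{866} \approx -0.1097$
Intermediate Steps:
$Z{\left(j \right)} = - 5 j$
$\frac{Z{\left(s{\left(0 \left(-5\right) \right)} \right)} 19}{-866} = \frac{\left(-5\right) \left(-1\right) 19}{-866} = 5 \cdot 19 \left(- \frac{1}{866}\right) = 95 \left(- \frac{1}{866}\right) = - \frac{95}{866}$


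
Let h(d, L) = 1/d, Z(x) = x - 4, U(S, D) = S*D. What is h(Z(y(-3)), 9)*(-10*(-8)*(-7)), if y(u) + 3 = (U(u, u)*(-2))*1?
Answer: 112/5 ≈ 22.400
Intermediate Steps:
U(S, D) = D*S
y(u) = -3 - 2*u**2 (y(u) = -3 + ((u*u)*(-2))*1 = -3 + (u**2*(-2))*1 = -3 - 2*u**2*1 = -3 - 2*u**2)
Z(x) = -4 + x
h(Z(y(-3)), 9)*(-10*(-8)*(-7)) = (-10*(-8)*(-7))/(-4 + (-3 - 2*(-3)**2)) = (80*(-7))/(-4 + (-3 - 2*9)) = -560/(-4 + (-3 - 18)) = -560/(-4 - 21) = -560/(-25) = -1/25*(-560) = 112/5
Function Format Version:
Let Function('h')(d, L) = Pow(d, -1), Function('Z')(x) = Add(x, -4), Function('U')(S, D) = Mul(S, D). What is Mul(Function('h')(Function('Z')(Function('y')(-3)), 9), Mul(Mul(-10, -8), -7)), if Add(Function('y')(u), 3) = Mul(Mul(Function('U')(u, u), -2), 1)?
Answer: Rational(112, 5) ≈ 22.400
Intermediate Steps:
Function('U')(S, D) = Mul(D, S)
Function('y')(u) = Add(-3, Mul(-2, Pow(u, 2))) (Function('y')(u) = Add(-3, Mul(Mul(Mul(u, u), -2), 1)) = Add(-3, Mul(Mul(Pow(u, 2), -2), 1)) = Add(-3, Mul(Mul(-2, Pow(u, 2)), 1)) = Add(-3, Mul(-2, Pow(u, 2))))
Function('Z')(x) = Add(-4, x)
Mul(Function('h')(Function('Z')(Function('y')(-3)), 9), Mul(Mul(-10, -8), -7)) = Mul(Pow(Add(-4, Add(-3, Mul(-2, Pow(-3, 2)))), -1), Mul(Mul(-10, -8), -7)) = Mul(Pow(Add(-4, Add(-3, Mul(-2, 9))), -1), Mul(80, -7)) = Mul(Pow(Add(-4, Add(-3, -18)), -1), -560) = Mul(Pow(Add(-4, -21), -1), -560) = Mul(Pow(-25, -1), -560) = Mul(Rational(-1, 25), -560) = Rational(112, 5)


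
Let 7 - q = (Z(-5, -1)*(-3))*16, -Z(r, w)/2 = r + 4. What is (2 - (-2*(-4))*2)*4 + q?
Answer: 47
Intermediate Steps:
Z(r, w) = -8 - 2*r (Z(r, w) = -2*(r + 4) = -2*(4 + r) = -8 - 2*r)
q = 103 (q = 7 - (-8 - 2*(-5))*(-3)*16 = 7 - (-8 + 10)*(-3)*16 = 7 - 2*(-3)*16 = 7 - (-6)*16 = 7 - 1*(-96) = 7 + 96 = 103)
(2 - (-2*(-4))*2)*4 + q = (2 - (-2*(-4))*2)*4 + 103 = (2 - 8*2)*4 + 103 = (2 - 1*16)*4 + 103 = (2 - 16)*4 + 103 = -14*4 + 103 = -56 + 103 = 47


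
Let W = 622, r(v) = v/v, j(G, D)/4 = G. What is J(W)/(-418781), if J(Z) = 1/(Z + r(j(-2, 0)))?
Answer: -1/260900563 ≈ -3.8329e-9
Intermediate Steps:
j(G, D) = 4*G
r(v) = 1
J(Z) = 1/(1 + Z) (J(Z) = 1/(Z + 1) = 1/(1 + Z))
J(W)/(-418781) = 1/((1 + 622)*(-418781)) = -1/418781/623 = (1/623)*(-1/418781) = -1/260900563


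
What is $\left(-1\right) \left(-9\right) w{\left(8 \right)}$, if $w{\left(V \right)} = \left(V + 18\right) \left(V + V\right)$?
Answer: $3744$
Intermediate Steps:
$w{\left(V \right)} = 2 V \left(18 + V\right)$ ($w{\left(V \right)} = \left(18 + V\right) 2 V = 2 V \left(18 + V\right)$)
$\left(-1\right) \left(-9\right) w{\left(8 \right)} = \left(-1\right) \left(-9\right) 2 \cdot 8 \left(18 + 8\right) = 9 \cdot 2 \cdot 8 \cdot 26 = 9 \cdot 416 = 3744$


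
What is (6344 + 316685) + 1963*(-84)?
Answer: 158137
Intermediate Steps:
(6344 + 316685) + 1963*(-84) = 323029 - 164892 = 158137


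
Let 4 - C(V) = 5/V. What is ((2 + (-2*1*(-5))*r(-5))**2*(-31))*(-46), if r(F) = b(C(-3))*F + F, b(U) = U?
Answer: 1408939336/9 ≈ 1.5655e+8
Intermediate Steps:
C(V) = 4 - 5/V
r(F) = 20*F/3 (r(F) = (4 - 5/(-3))*F + F = (4 - 5*(-1/3))*F + F = (4 + 5/3)*F + F = 17*F/3 + F = 20*F/3)
((2 + (-2*1*(-5))*r(-5))**2*(-31))*(-46) = ((2 + (-2*1*(-5))*((20/3)*(-5)))**2*(-31))*(-46) = ((2 - 2*(-5)*(-100/3))**2*(-31))*(-46) = ((2 + 10*(-100/3))**2*(-31))*(-46) = ((2 - 1000/3)**2*(-31))*(-46) = ((-994/3)**2*(-31))*(-46) = ((988036/9)*(-31))*(-46) = -30629116/9*(-46) = 1408939336/9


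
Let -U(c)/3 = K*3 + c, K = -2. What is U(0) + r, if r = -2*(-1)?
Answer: 20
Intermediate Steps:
r = 2
U(c) = 18 - 3*c (U(c) = -3*(-2*3 + c) = -3*(-6 + c) = 18 - 3*c)
U(0) + r = (18 - 3*0) + 2 = (18 + 0) + 2 = 18 + 2 = 20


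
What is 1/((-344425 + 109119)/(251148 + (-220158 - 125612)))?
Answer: 47311/117653 ≈ 0.40212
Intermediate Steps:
1/((-344425 + 109119)/(251148 + (-220158 - 125612))) = 1/(-235306/(251148 - 345770)) = 1/(-235306/(-94622)) = 1/(-235306*(-1/94622)) = 1/(117653/47311) = 47311/117653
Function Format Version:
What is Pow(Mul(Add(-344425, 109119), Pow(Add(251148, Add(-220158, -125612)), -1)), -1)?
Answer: Rational(47311, 117653) ≈ 0.40212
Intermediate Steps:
Pow(Mul(Add(-344425, 109119), Pow(Add(251148, Add(-220158, -125612)), -1)), -1) = Pow(Mul(-235306, Pow(Add(251148, -345770), -1)), -1) = Pow(Mul(-235306, Pow(-94622, -1)), -1) = Pow(Mul(-235306, Rational(-1, 94622)), -1) = Pow(Rational(117653, 47311), -1) = Rational(47311, 117653)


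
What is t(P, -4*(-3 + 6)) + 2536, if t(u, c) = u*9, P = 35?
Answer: 2851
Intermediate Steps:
t(u, c) = 9*u
t(P, -4*(-3 + 6)) + 2536 = 9*35 + 2536 = 315 + 2536 = 2851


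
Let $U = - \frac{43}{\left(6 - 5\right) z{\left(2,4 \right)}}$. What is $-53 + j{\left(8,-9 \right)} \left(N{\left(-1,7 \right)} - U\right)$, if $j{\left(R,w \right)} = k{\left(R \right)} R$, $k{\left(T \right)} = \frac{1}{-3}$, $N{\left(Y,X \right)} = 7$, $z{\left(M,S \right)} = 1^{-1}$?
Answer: $- \frac{559}{3} \approx -186.33$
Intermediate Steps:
$z{\left(M,S \right)} = 1$
$k{\left(T \right)} = - \frac{1}{3}$
$U = -43$ ($U = - \frac{43}{\left(6 - 5\right) 1} = - \frac{43}{1 \cdot 1} = - \frac{43}{1} = \left(-43\right) 1 = -43$)
$j{\left(R,w \right)} = - \frac{R}{3}$
$-53 + j{\left(8,-9 \right)} \left(N{\left(-1,7 \right)} - U\right) = -53 + \left(- \frac{1}{3}\right) 8 \left(7 - -43\right) = -53 - \frac{8 \left(7 + 43\right)}{3} = -53 - \frac{400}{3} = - \frac{559}{3}$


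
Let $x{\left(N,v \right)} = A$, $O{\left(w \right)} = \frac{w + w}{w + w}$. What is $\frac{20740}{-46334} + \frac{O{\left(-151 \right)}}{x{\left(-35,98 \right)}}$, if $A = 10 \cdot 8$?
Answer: $- \frac{806433}{1853360} \approx -0.43512$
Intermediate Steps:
$O{\left(w \right)} = 1$ ($O{\left(w \right)} = \frac{2 w}{2 w} = 2 w \frac{1}{2 w} = 1$)
$A = 80$
$x{\left(N,v \right)} = 80$
$\frac{20740}{-46334} + \frac{O{\left(-151 \right)}}{x{\left(-35,98 \right)}} = \frac{20740}{-46334} + 1 \cdot \frac{1}{80} = 20740 \left(- \frac{1}{46334}\right) + 1 \cdot \frac{1}{80} = - \frac{10370}{23167} + \frac{1}{80} = - \frac{806433}{1853360}$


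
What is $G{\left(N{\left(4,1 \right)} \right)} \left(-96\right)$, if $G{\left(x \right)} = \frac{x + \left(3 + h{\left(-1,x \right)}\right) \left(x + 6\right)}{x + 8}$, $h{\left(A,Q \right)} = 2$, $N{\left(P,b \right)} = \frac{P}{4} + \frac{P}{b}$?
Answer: $- \frac{5760}{13} \approx -443.08$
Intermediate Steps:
$N{\left(P,b \right)} = \frac{P}{4} + \frac{P}{b}$ ($N{\left(P,b \right)} = P \frac{1}{4} + \frac{P}{b} = \frac{P}{4} + \frac{P}{b}$)
$G{\left(x \right)} = \frac{30 + 6 x}{8 + x}$ ($G{\left(x \right)} = \frac{x + \left(3 + 2\right) \left(x + 6\right)}{x + 8} = \frac{x + 5 \left(6 + x\right)}{8 + x} = \frac{x + \left(30 + 5 x\right)}{8 + x} = \frac{30 + 6 x}{8 + x}$)
$G{\left(N{\left(4,1 \right)} \right)} \left(-96\right) = \frac{6 \left(5 + \left(\frac{1}{4} \cdot 4 + \frac{4}{1}\right)\right)}{8 + \left(\frac{1}{4} \cdot 4 + \frac{4}{1}\right)} \left(-96\right) = \frac{6 \left(5 + \left(1 + 4 \cdot 1\right)\right)}{8 + \left(1 + 4 \cdot 1\right)} \left(-96\right) = \frac{6 \left(5 + \left(1 + 4\right)\right)}{8 + \left(1 + 4\right)} \left(-96\right) = \frac{6 \left(5 + 5\right)}{8 + 5} \left(-96\right) = 6 \cdot \frac{1}{13} \cdot 10 \left(-96\right) = \frac{60}{13} \left(-96\right) = - \frac{5760}{13}$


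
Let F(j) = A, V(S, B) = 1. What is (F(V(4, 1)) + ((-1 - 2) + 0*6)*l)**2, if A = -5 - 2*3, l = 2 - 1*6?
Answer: 1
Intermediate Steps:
l = -4 (l = 2 - 6 = -4)
A = -11 (A = -5 - 6 = -11)
F(j) = -11
(F(V(4, 1)) + ((-1 - 2) + 0*6)*l)**2 = (-11 + ((-1 - 2) + 0*6)*(-4))**2 = (-11 + (-3 + 0)*(-4))**2 = (-11 - 3*(-4))**2 = (-11 + 12)**2 = 1**2 = 1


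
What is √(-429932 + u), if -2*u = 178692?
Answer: I*√519278 ≈ 720.61*I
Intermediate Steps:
u = -89346 (u = -½*178692 = -89346)
√(-429932 + u) = √(-429932 - 89346) = √(-519278) = I*√519278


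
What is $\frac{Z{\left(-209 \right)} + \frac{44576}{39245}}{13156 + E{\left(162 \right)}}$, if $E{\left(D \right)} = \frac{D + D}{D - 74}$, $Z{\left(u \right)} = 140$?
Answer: $\frac{17407896}{1623133955} \approx 0.010725$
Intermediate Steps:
$E{\left(D \right)} = \frac{2 D}{-74 + D}$
$\frac{Z{\left(-209 \right)} + \frac{44576}{39245}}{13156 + E{\left(162 \right)}} = \frac{140 + \frac{44576}{39245}}{13156 + 2 \cdot 162 \frac{1}{-74 + 162}} = \frac{140 + 44576 \cdot \frac{1}{39245}}{13156 + 2 \cdot 162 \cdot \frac{1}{88}} = \frac{140 + \frac{44576}{39245}}{13156 + 2 \cdot 162 \cdot \frac{1}{88}} = \frac{5538876}{39245 \left(13156 + \frac{81}{22}\right)} = \frac{5538876}{39245 \cdot \frac{289513}{22}} = \frac{5538876}{39245} \cdot \frac{22}{289513} = \frac{17407896}{1623133955}$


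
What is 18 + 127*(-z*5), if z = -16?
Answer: 10178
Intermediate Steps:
18 + 127*(-z*5) = 18 + 127*(-(-16)*5) = 18 + 127*(-1*(-80)) = 18 + 127*80 = 18 + 10160 = 10178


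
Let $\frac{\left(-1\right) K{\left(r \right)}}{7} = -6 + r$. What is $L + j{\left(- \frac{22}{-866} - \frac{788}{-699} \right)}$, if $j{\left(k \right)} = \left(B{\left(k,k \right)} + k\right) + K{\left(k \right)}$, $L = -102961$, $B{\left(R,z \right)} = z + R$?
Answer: $- \frac{31151580545}{302667} \approx -1.0292 \cdot 10^{5}$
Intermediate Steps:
$B{\left(R,z \right)} = R + z$
$K{\left(r \right)} = 42 - 7 r$ ($K{\left(r \right)} = - 7 \left(-6 + r\right) = 42 - 7 r$)
$j{\left(k \right)} = 42 - 4 k$ ($j{\left(k \right)} = \left(\left(k + k\right) + k\right) - \left(-42 + 7 k\right) = \left(2 k + k\right) - \left(-42 + 7 k\right) = 3 k - \left(-42 + 7 k\right) = 42 - 4 k$)
$L + j{\left(- \frac{22}{-866} - \frac{788}{-699} \right)} = -102961 + \left(42 - 4 \left(- \frac{22}{-866} - \frac{788}{-699}\right)\right) = -102961 + \left(42 - 4 \left(\left(-22\right) \left(- \frac{1}{866}\right) - - \frac{788}{699}\right)\right) = -102961 + \left(42 - 4 \left(\frac{11}{433} + \frac{788}{699}\right)\right) = -102961 + \left(42 - \frac{1395572}{302667}\right) = -102961 + \frac{11316442}{302667} = - \frac{31151580545}{302667}$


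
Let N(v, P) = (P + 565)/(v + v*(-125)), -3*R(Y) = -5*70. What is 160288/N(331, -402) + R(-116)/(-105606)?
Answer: -1042150740219373/25820667 ≈ -4.0361e+7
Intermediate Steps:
R(Y) = 350/3 (R(Y) = -(-5)*70/3 = -1/3*(-350) = 350/3)
N(v, P) = -(565 + P)/(124*v) (N(v, P) = (565 + P)/(v - 125*v) = (565 + P)/((-124*v)) = (565 + P)*(-1/(124*v)) = -(565 + P)/(124*v))
160288/N(331, -402) + R(-116)/(-105606) = 160288/(((1/124)*(-565 - 1*(-402))/331)) + (350/3)/(-105606) = 160288/(((1/124)*(1/331)*(-565 + 402))) + (350/3)*(-1/105606) = 160288/(((1/124)*(1/331)*(-163))) - 175/158409 = 160288/(-163/41044) - 175/158409 = 160288*(-41044/163) - 175/158409 = -6578860672/163 - 175/158409 = -1042150740219373/25820667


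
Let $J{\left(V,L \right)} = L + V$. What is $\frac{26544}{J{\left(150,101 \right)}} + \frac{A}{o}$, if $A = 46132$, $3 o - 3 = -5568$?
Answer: $\frac{37659988}{465605} \approx 80.884$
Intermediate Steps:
$o = -1855$ ($o = 1 + \frac{1}{3} \left(-5568\right) = 1 - 1856 = -1855$)
$\frac{26544}{J{\left(150,101 \right)}} + \frac{A}{o} = \frac{26544}{101 + 150} + \frac{46132}{-1855} = \frac{26544}{251} + 46132 \left(- \frac{1}{1855}\right) = 26544 \cdot \frac{1}{251} - \frac{46132}{1855} = \frac{26544}{251} - \frac{46132}{1855} = \frac{37659988}{465605}$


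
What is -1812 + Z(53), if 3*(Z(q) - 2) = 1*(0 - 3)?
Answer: -1811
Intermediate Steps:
Z(q) = 1 (Z(q) = 2 + (1*(0 - 3))/3 = 2 + (1*(-3))/3 = 2 + (⅓)*(-3) = 2 - 1 = 1)
-1812 + Z(53) = -1812 + 1 = -1811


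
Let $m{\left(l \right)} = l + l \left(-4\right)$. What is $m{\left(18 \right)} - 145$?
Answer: $-199$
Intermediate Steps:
$m{\left(l \right)} = - 3 l$ ($m{\left(l \right)} = l - 4 l = - 3 l$)
$m{\left(18 \right)} - 145 = \left(-3\right) 18 - 145 = -54 - 145 = -199$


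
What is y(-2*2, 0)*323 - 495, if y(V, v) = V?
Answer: -1787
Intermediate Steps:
y(-2*2, 0)*323 - 495 = -2*2*323 - 495 = -4*323 - 495 = -1292 - 495 = -1787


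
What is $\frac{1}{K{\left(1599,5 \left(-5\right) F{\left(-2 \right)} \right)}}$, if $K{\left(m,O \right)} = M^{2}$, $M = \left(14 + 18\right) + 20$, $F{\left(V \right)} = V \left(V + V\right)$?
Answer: $\frac{1}{2704} \approx 0.00036982$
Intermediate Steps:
$F{\left(V \right)} = 2 V^{2}$ ($F{\left(V \right)} = V 2 V = 2 V^{2}$)
$M = 52$ ($M = 32 + 20 = 52$)
$K{\left(m,O \right)} = 2704$ ($K{\left(m,O \right)} = 52^{2} = 2704$)
$\frac{1}{K{\left(1599,5 \left(-5\right) F{\left(-2 \right)} \right)}} = \frac{1}{2704}$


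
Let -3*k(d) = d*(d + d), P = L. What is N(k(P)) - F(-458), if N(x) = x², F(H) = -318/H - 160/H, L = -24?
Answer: 33767185/229 ≈ 1.4746e+5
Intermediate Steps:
P = -24
k(d) = -2*d²/3 (k(d) = -d*(d + d)/3 = -d*2*d/3 = -2*d²/3)
F(H) = -478/H
N(k(P)) - F(-458) = (-⅔*(-24)²)² - (-478)/(-458) = (-⅔*576)² - (-478)*(-1)/458 = (-384)² - 1*239/229 = 147456 - 239/229 = 33767185/229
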